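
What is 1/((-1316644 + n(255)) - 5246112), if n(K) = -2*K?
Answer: -1/6563266 ≈ -1.5236e-7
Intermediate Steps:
1/((-1316644 + n(255)) - 5246112) = 1/((-1316644 - 2*255) - 5246112) = 1/((-1316644 - 510) - 5246112) = 1/(-1317154 - 5246112) = 1/(-6563266) = -1/6563266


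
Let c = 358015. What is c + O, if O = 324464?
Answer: 682479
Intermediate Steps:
c + O = 358015 + 324464 = 682479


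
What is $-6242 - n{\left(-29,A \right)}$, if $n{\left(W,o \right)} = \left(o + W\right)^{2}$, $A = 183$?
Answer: $-29958$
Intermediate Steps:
$n{\left(W,o \right)} = \left(W + o\right)^{2}$
$-6242 - n{\left(-29,A \right)} = -6242 - \left(-29 + 183\right)^{2} = -6242 - 154^{2} = -6242 - 23716 = -29958$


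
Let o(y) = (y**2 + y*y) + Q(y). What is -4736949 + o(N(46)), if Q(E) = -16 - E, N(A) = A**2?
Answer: 4215831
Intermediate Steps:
o(y) = -16 - y + 2*y**2 (o(y) = (y**2 + y*y) + (-16 - y) = (y**2 + y**2) + (-16 - y) = 2*y**2 + (-16 - y) = -16 - y + 2*y**2)
-4736949 + o(N(46)) = -4736949 + (-16 - 1*46**2 + 2*(46**2)**2) = -4736949 + (-16 - 1*2116 + 2*2116**2) = -4736949 + (-16 - 2116 + 2*4477456) = -4736949 + (-16 - 2116 + 8954912) = -4736949 + 8952780 = 4215831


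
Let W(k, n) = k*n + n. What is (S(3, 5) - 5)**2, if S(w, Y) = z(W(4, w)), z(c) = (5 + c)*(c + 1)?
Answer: 99225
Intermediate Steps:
W(k, n) = n + k*n
z(c) = (1 + c)*(5 + c) (z(c) = (5 + c)*(1 + c) = (1 + c)*(5 + c))
S(w, Y) = 5 + 25*w**2 + 30*w (S(w, Y) = 5 + (w*(1 + 4))**2 + 6*(w*(1 + 4)) = 5 + (w*5)**2 + 6*(w*5) = 5 + (5*w)**2 + 6*(5*w) = 5 + 25*w**2 + 30*w)
(S(3, 5) - 5)**2 = ((5 + 25*3**2 + 30*3) - 5)**2 = ((5 + 25*9 + 90) - 5)**2 = ((5 + 225 + 90) - 5)**2 = (320 - 5)**2 = 315**2 = 99225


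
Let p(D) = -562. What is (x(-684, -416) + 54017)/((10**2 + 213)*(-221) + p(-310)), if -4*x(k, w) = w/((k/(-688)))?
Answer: -1850959/2384937 ≈ -0.77610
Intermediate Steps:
x(k, w) = 172*w/k (x(k, w) = -w/(4*(k/(-688))) = -w/(4*(k*(-1/688))) = -w/(4*((-k/688))) = -w*(-688/k)/4 = -(-172)*w/k = 172*w/k)
(x(-684, -416) + 54017)/((10**2 + 213)*(-221) + p(-310)) = (172*(-416)/(-684) + 54017)/((10**2 + 213)*(-221) - 562) = (172*(-416)*(-1/684) + 54017)/((100 + 213)*(-221) - 562) = (17888/171 + 54017)/(313*(-221) - 562) = 9254795/(171*(-69173 - 562)) = (9254795/171)/(-69735) = (9254795/171)*(-1/69735) = -1850959/2384937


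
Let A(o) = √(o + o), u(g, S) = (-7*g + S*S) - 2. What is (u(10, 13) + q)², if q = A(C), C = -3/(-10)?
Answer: (485 + √15)²/25 ≈ 9559.9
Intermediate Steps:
C = 3/10 (C = -3*(-⅒) = 3/10 ≈ 0.30000)
u(g, S) = -2 + S² - 7*g (u(g, S) = (-7*g + S²) - 2 = (S² - 7*g) - 2 = -2 + S² - 7*g)
A(o) = √2*√o (A(o) = √(2*o) = √2*√o)
q = √15/5 (q = √2*√(3/10) = √2*(√30/10) = √15/5 ≈ 0.77460)
(u(10, 13) + q)² = ((-2 + 13² - 7*10) + √15/5)² = ((-2 + 169 - 70) + √15/5)² = (97 + √15/5)²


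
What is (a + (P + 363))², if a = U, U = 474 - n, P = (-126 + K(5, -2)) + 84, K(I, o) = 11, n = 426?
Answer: 144400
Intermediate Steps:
P = -31 (P = (-126 + 11) + 84 = -115 + 84 = -31)
U = 48 (U = 474 - 1*426 = 474 - 426 = 48)
a = 48
(a + (P + 363))² = (48 + (-31 + 363))² = (48 + 332)² = 380² = 144400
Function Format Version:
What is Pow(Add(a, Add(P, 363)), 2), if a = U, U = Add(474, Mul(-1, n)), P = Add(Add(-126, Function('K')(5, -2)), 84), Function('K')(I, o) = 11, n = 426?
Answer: 144400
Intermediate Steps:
P = -31 (P = Add(Add(-126, 11), 84) = Add(-115, 84) = -31)
U = 48 (U = Add(474, Mul(-1, 426)) = Add(474, -426) = 48)
a = 48
Pow(Add(a, Add(P, 363)), 2) = Pow(Add(48, Add(-31, 363)), 2) = Pow(Add(48, 332), 2) = Pow(380, 2) = 144400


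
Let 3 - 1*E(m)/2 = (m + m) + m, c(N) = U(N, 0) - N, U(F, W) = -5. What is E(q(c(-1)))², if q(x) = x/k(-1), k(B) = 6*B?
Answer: 4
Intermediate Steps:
c(N) = -5 - N
q(x) = -x/6 (q(x) = x/((6*(-1))) = x/(-6) = x*(-⅙) = -x/6)
E(m) = 6 - 6*m (E(m) = 6 - 2*((m + m) + m) = 6 - 2*(2*m + m) = 6 - 6*m)
E(q(c(-1)))² = (6 - (-1)*(-5 - 1*(-1)))² = (6 - (-1)*(-5 + 1))² = (6 - (-1)*(-4))² = (6 - 6*⅔)² = (6 - 4)² = 2² = 4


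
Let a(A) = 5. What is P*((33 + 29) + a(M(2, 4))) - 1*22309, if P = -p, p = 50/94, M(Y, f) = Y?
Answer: -1050198/47 ≈ -22345.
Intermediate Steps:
p = 25/47 (p = 50*(1/94) = 25/47 ≈ 0.53191)
P = -25/47 (P = -1*25/47 = -25/47 ≈ -0.53191)
P*((33 + 29) + a(M(2, 4))) - 1*22309 = -25*((33 + 29) + 5)/47 - 1*22309 = -25*(62 + 5)/47 - 22309 = -25/47*67 - 22309 = -1675/47 - 22309 = -1050198/47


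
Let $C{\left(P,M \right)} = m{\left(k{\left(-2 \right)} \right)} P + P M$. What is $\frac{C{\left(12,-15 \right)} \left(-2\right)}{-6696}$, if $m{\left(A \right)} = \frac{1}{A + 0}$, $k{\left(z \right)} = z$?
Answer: $- \frac{1}{18} \approx -0.055556$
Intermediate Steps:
$m{\left(A \right)} = \frac{1}{A}$
$C{\left(P,M \right)} = - \frac{P}{2} + M P$ ($C{\left(P,M \right)} = \frac{P}{-2} + P M = - \frac{P}{2} + M P$)
$\frac{C{\left(12,-15 \right)} \left(-2\right)}{-6696} = \frac{12 \left(- \frac{1}{2} - 15\right) \left(-2\right)}{-6696} = 12 \left(- \frac{31}{2}\right) \left(-2\right) \left(- \frac{1}{6696}\right) = \left(-186\right) \left(-2\right) \left(- \frac{1}{6696}\right) = 372 \left(- \frac{1}{6696}\right) = - \frac{1}{18}$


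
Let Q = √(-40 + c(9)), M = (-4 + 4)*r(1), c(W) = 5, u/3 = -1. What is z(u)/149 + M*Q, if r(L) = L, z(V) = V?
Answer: -3/149 ≈ -0.020134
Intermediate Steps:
u = -3 (u = 3*(-1) = -3)
M = 0 (M = (-4 + 4)*1 = 0*1 = 0)
Q = I*√35 (Q = √(-40 + 5) = √(-35) = I*√35 ≈ 5.9161*I)
z(u)/149 + M*Q = -3/149 + 0*(I*√35) = -3*1/149 + 0 = -3/149 + 0 = -3/149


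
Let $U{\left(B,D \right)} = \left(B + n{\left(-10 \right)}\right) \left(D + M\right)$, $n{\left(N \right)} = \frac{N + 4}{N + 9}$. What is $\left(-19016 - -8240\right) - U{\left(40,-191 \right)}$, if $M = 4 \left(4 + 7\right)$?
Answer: $-4014$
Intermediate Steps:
$n{\left(N \right)} = \frac{4 + N}{9 + N}$
$M = 44$ ($M = 4 \cdot 11 = 44$)
$U{\left(B,D \right)} = \left(6 + B\right) \left(44 + D\right)$ ($U{\left(B,D \right)} = \left(B + \frac{4 - 10}{9 - 10}\right) \left(D + 44\right) = \left(B + \frac{1}{-1} \left(-6\right)\right) \left(44 + D\right) = \left(B - -6\right) \left(44 + D\right) = \left(B + 6\right) \left(44 + D\right) = \left(6 + B\right) \left(44 + D\right)$)
$\left(-19016 - -8240\right) - U{\left(40,-191 \right)} = \left(-19016 - -8240\right) - \left(264 + 6 \left(-191\right) + 44 \cdot 40 + 40 \left(-191\right)\right) = \left(-19016 + \left(-2684 + 10924\right)\right) - \left(264 - 1146 + 1760 - 7640\right) = \left(-19016 + 8240\right) - -6762 = -10776 + 6762 = -4014$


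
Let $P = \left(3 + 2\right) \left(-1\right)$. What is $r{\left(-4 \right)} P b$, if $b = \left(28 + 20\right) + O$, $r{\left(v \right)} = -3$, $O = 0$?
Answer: $720$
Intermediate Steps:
$b = 48$ ($b = \left(28 + 20\right) + 0 = 48 + 0 = 48$)
$P = -5$ ($P = 5 \left(-1\right) = -5$)
$r{\left(-4 \right)} P b = \left(-3\right) \left(-5\right) 48 = 15 \cdot 48 = 720$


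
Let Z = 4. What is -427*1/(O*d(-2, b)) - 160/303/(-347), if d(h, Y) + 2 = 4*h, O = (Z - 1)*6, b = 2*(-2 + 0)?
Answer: 14974669/6308460 ≈ 2.3737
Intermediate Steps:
b = -4 (b = 2*(-2) = -4)
O = 18 (O = (4 - 1)*6 = 3*6 = 18)
d(h, Y) = -2 + 4*h
-427*1/(O*d(-2, b)) - 160/303/(-347) = -427*1/(18*(-2 + 4*(-2))) - 160/303/(-347) = -427*1/(18*(-2 - 8)) - 160*1/303*(-1/347) = -427/(18*(-10)) - 160/303*(-1/347) = -427/(-180) + 160/105141 = -427*(-1/180) + 160/105141 = 427/180 + 160/105141 = 14974669/6308460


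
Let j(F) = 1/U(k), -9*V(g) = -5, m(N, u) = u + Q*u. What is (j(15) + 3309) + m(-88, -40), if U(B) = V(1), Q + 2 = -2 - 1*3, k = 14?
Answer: 17754/5 ≈ 3550.8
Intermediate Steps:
Q = -7 (Q = -2 + (-2 - 1*3) = -2 + (-2 - 3) = -2 - 5 = -7)
m(N, u) = -6*u (m(N, u) = u - 7*u = -6*u)
V(g) = 5/9 (V(g) = -⅑*(-5) = 5/9)
U(B) = 5/9
j(F) = 9/5 (j(F) = 1/(5/9) = 9/5)
(j(15) + 3309) + m(-88, -40) = (9/5 + 3309) - 6*(-40) = 16554/5 + 240 = 17754/5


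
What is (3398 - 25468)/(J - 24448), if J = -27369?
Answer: 22070/51817 ≈ 0.42592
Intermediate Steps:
(3398 - 25468)/(J - 24448) = (3398 - 25468)/(-27369 - 24448) = -22070/(-51817) = -22070*(-1/51817) = 22070/51817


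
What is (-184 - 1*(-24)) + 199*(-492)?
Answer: -98068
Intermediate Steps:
(-184 - 1*(-24)) + 199*(-492) = (-184 + 24) - 97908 = -160 - 97908 = -98068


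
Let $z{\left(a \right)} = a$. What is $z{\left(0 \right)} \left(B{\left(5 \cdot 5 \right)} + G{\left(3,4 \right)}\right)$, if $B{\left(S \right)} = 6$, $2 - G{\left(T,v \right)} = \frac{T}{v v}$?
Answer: $0$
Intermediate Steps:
$G{\left(T,v \right)} = 2 - \frac{T}{v^{2}}$ ($G{\left(T,v \right)} = 2 - \frac{T}{v v} = 2 - \frac{T}{v^{2}}$)
$z{\left(0 \right)} \left(B{\left(5 \cdot 5 \right)} + G{\left(3,4 \right)}\right) = 0 \left(6 + \left(2 - \frac{3}{16}\right)\right) = 0 \left(6 + \frac{29}{16}\right) = 0 \cdot \frac{125}{16} = 0$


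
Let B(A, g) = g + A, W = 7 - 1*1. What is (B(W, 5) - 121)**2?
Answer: 12100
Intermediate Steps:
W = 6 (W = 7 - 1 = 6)
B(A, g) = A + g
(B(W, 5) - 121)**2 = ((6 + 5) - 121)**2 = (11 - 121)**2 = (-110)**2 = 12100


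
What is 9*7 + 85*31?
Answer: 2698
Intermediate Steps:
9*7 + 85*31 = 63 + 2635 = 2698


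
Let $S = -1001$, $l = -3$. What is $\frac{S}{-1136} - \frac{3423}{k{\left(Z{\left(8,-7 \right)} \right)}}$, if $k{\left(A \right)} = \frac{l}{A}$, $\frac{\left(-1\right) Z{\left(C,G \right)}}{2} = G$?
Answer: $\frac{18147465}{1136} \approx 15975.0$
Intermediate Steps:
$Z{\left(C,G \right)} = - 2 G$
$k{\left(A \right)} = - \frac{3}{A}$
$\frac{S}{-1136} - \frac{3423}{k{\left(Z{\left(8,-7 \right)} \right)}} = - \frac{1001}{-1136} - \frac{3423}{\left(-3\right) \frac{1}{\left(-2\right) \left(-7\right)}} = \left(-1001\right) \left(- \frac{1}{1136}\right) - \frac{3423}{\left(-3\right) \frac{1}{14}} = \frac{1001}{1136} - \frac{3423}{\left(-3\right) \frac{1}{14}} = \frac{1001}{1136} - \frac{3423}{- \frac{3}{14}} = \frac{1001}{1136} - -15974 = \frac{1001}{1136} + 15974 = \frac{18147465}{1136}$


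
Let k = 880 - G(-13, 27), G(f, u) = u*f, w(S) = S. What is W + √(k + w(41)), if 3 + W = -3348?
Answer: -3351 + 2*√318 ≈ -3315.3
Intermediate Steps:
G(f, u) = f*u
W = -3351 (W = -3 - 3348 = -3351)
k = 1231 (k = 880 - (-13)*27 = 880 - 1*(-351) = 880 + 351 = 1231)
W + √(k + w(41)) = -3351 + √(1231 + 41) = -3351 + √1272 = -3351 + 2*√318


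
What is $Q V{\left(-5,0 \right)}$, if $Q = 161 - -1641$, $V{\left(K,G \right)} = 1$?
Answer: $1802$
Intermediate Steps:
$Q = 1802$ ($Q = 161 + 1641 = 1802$)
$Q V{\left(-5,0 \right)} = 1802 \cdot 1 = 1802$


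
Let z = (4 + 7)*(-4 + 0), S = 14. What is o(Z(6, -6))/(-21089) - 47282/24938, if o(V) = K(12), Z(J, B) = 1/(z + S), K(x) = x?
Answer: -498714677/262958741 ≈ -1.8966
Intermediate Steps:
z = -44 (z = 11*(-4) = -44)
Z(J, B) = -1/30 (Z(J, B) = 1/(-44 + 14) = 1/(-30) = -1/30)
o(V) = 12
o(Z(6, -6))/(-21089) - 47282/24938 = 12/(-21089) - 47282/24938 = 12*(-1/21089) - 47282*1/24938 = -12/21089 - 23641/12469 = -498714677/262958741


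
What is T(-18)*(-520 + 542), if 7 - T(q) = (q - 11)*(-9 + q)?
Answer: -17072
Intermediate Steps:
T(q) = 7 - (-11 + q)*(-9 + q) (T(q) = 7 - (q - 11)*(-9 + q) = 7 - (-11 + q)*(-9 + q))
T(-18)*(-520 + 542) = (-92 - 1*(-18)² + 20*(-18))*(-520 + 542) = (-92 - 1*324 - 360)*22 = (-92 - 324 - 360)*22 = -776*22 = -17072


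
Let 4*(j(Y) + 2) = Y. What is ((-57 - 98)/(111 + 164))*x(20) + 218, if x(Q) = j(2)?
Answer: 24073/110 ≈ 218.85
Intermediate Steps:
j(Y) = -2 + Y/4
x(Q) = -3/2 (x(Q) = -2 + (1/4)*2 = -2 + 1/2 = -3/2)
((-57 - 98)/(111 + 164))*x(20) + 218 = ((-57 - 98)/(111 + 164))*(-3/2) + 218 = -155/275*(-3/2) + 218 = -155*1/275*(-3/2) + 218 = -31/55*(-3/2) + 218 = 93/110 + 218 = 24073/110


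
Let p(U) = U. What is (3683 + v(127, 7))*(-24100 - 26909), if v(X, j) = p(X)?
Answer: -194344290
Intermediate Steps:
v(X, j) = X
(3683 + v(127, 7))*(-24100 - 26909) = (3683 + 127)*(-24100 - 26909) = 3810*(-51009) = -194344290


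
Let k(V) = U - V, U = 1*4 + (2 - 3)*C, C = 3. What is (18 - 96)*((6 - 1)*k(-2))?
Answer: -1170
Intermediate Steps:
U = 1 (U = 1*4 + (2 - 3)*3 = 4 - 1*3 = 4 - 3 = 1)
k(V) = 1 - V
(18 - 96)*((6 - 1)*k(-2)) = (18 - 96)*((6 - 1)*(1 - 1*(-2))) = -390*(1 + 2) = -390*3 = -78*15 = -1170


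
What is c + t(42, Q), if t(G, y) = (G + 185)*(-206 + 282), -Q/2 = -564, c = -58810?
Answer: -41558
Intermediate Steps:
Q = 1128 (Q = -2*(-564) = 1128)
t(G, y) = 14060 + 76*G (t(G, y) = (185 + G)*76 = 14060 + 76*G)
c + t(42, Q) = -58810 + (14060 + 76*42) = -58810 + (14060 + 3192) = -58810 + 17252 = -41558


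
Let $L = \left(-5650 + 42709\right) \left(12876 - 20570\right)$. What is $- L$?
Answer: $285131946$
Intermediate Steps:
$L = -285131946$ ($L = 37059 \left(-7694\right) = -285131946$)
$- L = \left(-1\right) \left(-285131946\right) = 285131946$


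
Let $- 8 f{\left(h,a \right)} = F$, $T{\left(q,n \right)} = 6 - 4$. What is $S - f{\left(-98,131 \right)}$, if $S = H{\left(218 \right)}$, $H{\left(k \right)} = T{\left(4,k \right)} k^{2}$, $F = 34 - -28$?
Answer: $\frac{380223}{4} \approx 95056.0$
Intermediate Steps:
$T{\left(q,n \right)} = 2$ ($T{\left(q,n \right)} = 6 - 4 = 2$)
$F = 62$ ($F = 34 + 28 = 62$)
$f{\left(h,a \right)} = - \frac{31}{4}$ ($f{\left(h,a \right)} = \left(- \frac{1}{8}\right) 62 = - \frac{31}{4}$)
$H{\left(k \right)} = 2 k^{2}$
$S = 95048$ ($S = 2 \cdot 218^{2} = 2 \cdot 47524 = 95048$)
$S - f{\left(-98,131 \right)} = 95048 - - \frac{31}{4} = 95048 + \frac{31}{4} = \frac{380223}{4}$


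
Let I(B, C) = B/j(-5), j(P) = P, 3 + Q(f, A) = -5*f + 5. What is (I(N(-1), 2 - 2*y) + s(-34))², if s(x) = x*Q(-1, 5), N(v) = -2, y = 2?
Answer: 1411344/25 ≈ 56454.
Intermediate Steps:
Q(f, A) = 2 - 5*f (Q(f, A) = -3 + (-5*f + 5) = -3 + (5 - 5*f) = 2 - 5*f)
I(B, C) = -B/5 (I(B, C) = B/(-5) = B*(-⅕) = -B/5)
s(x) = 7*x (s(x) = x*(2 - 5*(-1)) = x*(2 + 5) = x*7 = 7*x)
(I(N(-1), 2 - 2*y) + s(-34))² = (-⅕*(-2) + 7*(-34))² = (⅖ - 238)² = (-1188/5)² = 1411344/25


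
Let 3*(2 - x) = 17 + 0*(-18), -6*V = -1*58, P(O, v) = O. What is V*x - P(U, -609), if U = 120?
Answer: -1399/9 ≈ -155.44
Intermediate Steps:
V = 29/3 (V = -(-1)*58/6 = -1/6*(-58) = 29/3 ≈ 9.6667)
x = -11/3 (x = 2 - (17 + 0*(-18))/3 = 2 - (17 + 0)/3 = 2 - 1/3*17 = 2 - 17/3 = -11/3 ≈ -3.6667)
V*x - P(U, -609) = (29/3)*(-11/3) - 1*120 = -319/9 - 120 = -1399/9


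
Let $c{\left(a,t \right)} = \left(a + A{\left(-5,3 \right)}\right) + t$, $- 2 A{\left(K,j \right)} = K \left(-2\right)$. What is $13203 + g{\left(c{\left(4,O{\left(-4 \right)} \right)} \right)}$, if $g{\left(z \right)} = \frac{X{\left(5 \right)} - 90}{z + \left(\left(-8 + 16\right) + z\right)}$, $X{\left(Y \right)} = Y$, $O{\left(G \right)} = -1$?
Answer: $\frac{52727}{4} \approx 13182.0$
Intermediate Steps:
$A{\left(K,j \right)} = K$ ($A{\left(K,j \right)} = - \frac{K \left(-2\right)}{2} = - \frac{\left(-2\right) K}{2} = K$)
$c{\left(a,t \right)} = -5 + a + t$ ($c{\left(a,t \right)} = \left(a - 5\right) + t = \left(-5 + a\right) + t = -5 + a + t$)
$g{\left(z \right)} = - \frac{85}{8 + 2 z}$ ($g{\left(z \right)} = \frac{5 - 90}{z + \left(\left(-8 + 16\right) + z\right)} = - \frac{85}{z + \left(8 + z\right)} = - \frac{85}{8 + 2 z}$)
$13203 + g{\left(c{\left(4,O{\left(-4 \right)} \right)} \right)} = 13203 - \frac{85}{8 + 2 \left(-5 + 4 - 1\right)} = 13203 - \frac{85}{8 + 2 \left(-2\right)} = 13203 - \frac{85}{8 - 4} = 13203 - \frac{85}{4} = \frac{52727}{4}$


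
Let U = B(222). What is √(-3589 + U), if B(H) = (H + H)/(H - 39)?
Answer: 9*I*√164761/61 ≈ 59.888*I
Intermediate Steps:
B(H) = 2*H/(-39 + H) (B(H) = (2*H)/(-39 + H) = 2*H/(-39 + H))
U = 148/61 (U = 2*222/(-39 + 222) = 2*222/183 = 2*222*(1/183) = 148/61 ≈ 2.4262)
√(-3589 + U) = √(-3589 + 148/61) = √(-218781/61) = 9*I*√164761/61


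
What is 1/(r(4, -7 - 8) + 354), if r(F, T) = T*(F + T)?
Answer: 1/519 ≈ 0.0019268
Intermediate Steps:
1/(r(4, -7 - 8) + 354) = 1/((-7 - 8)*(4 + (-7 - 8)) + 354) = 1/(-15*(4 - 15) + 354) = 1/(-15*(-11) + 354) = 1/(165 + 354) = 1/519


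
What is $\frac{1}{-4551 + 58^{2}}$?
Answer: $- \frac{1}{1187} \approx -0.00084246$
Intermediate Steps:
$\frac{1}{-4551 + 58^{2}} = \frac{1}{-4551 + 3364} = \frac{1}{-1187} = - \frac{1}{1187}$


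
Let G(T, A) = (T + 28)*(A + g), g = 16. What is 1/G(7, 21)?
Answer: 1/1295 ≈ 0.00077220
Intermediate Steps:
G(T, A) = (16 + A)*(28 + T) (G(T, A) = (T + 28)*(A + 16) = (28 + T)*(16 + A) = (16 + A)*(28 + T))
1/G(7, 21) = 1/(448 + 16*7 + 28*21 + 21*7) = 1/(448 + 112 + 588 + 147) = 1/1295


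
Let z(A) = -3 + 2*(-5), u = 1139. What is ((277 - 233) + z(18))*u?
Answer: 35309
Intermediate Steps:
z(A) = -13 (z(A) = -3 - 10 = -13)
((277 - 233) + z(18))*u = ((277 - 233) - 13)*1139 = (44 - 13)*1139 = 31*1139 = 35309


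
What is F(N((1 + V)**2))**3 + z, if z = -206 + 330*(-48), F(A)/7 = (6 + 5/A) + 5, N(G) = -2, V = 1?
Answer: 1556791/8 ≈ 1.9460e+5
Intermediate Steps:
F(A) = 77 + 35/A (F(A) = 7*((6 + 5/A) + 5) = 7*(11 + 5/A) = 77 + 35/A)
z = -16046 (z = -206 - 15840 = -16046)
F(N((1 + V)**2))**3 + z = (77 + 35/(-2))**3 - 16046 = (77 + 35*(-1/2))**3 - 16046 = (77 - 35/2)**3 - 16046 = (119/2)**3 - 16046 = 1685159/8 - 16046 = 1556791/8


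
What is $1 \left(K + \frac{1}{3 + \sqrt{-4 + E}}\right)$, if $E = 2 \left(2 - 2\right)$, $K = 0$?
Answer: $\frac{3}{13} - \frac{2 i}{13} \approx 0.23077 - 0.15385 i$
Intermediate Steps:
$E = 0$ ($E = 2 \cdot 0 = 0$)
$1 \left(K + \frac{1}{3 + \sqrt{-4 + E}}\right) = 1 \left(0 + \frac{1}{3 + \sqrt{-4 + 0}}\right) = 1 \left(0 + \frac{1}{3 + \sqrt{-4}}\right) = 1 \left(0 + \frac{1}{3 + 2 i}\right) = 1 \left(0 + \frac{3 - 2 i}{13}\right) = 1 \frac{3 - 2 i}{13} = \frac{3 - 2 i}{13}$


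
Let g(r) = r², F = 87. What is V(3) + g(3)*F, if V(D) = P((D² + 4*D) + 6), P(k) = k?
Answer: 810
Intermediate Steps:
V(D) = 6 + D² + 4*D (V(D) = (D² + 4*D) + 6 = 6 + D² + 4*D)
V(3) + g(3)*F = (6 + 3² + 4*3) + 3²*87 = (6 + 9 + 12) + 9*87 = 27 + 783 = 810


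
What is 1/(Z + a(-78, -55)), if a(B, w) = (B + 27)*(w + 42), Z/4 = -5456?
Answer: -1/21161 ≈ -4.7257e-5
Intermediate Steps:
Z = -21824 (Z = 4*(-5456) = -21824)
a(B, w) = (27 + B)*(42 + w)
1/(Z + a(-78, -55)) = 1/(-21824 + (1134 + 27*(-55) + 42*(-78) - 78*(-55))) = 1/(-21824 + (1134 - 1485 - 3276 + 4290)) = 1/(-21824 + 663) = 1/(-21161) = -1/21161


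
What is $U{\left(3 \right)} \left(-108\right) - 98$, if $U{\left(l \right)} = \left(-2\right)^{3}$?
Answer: $766$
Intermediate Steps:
$U{\left(l \right)} = -8$
$U{\left(3 \right)} \left(-108\right) - 98 = \left(-8\right) \left(-108\right) - 98 = 864 - 98 = 766$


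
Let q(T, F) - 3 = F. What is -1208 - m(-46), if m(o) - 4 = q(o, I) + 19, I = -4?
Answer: -1230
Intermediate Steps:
q(T, F) = 3 + F
m(o) = 22 (m(o) = 4 + ((3 - 4) + 19) = 4 + (-1 + 19) = 4 + 18 = 22)
-1208 - m(-46) = -1208 - 1*22 = -1208 - 22 = -1230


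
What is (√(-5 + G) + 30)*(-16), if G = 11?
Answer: -480 - 16*√6 ≈ -519.19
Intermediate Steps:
(√(-5 + G) + 30)*(-16) = (√(-5 + 11) + 30)*(-16) = (√6 + 30)*(-16) = (30 + √6)*(-16) = -480 - 16*√6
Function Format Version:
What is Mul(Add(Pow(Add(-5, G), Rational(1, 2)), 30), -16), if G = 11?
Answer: Add(-480, Mul(-16, Pow(6, Rational(1, 2)))) ≈ -519.19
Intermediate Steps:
Mul(Add(Pow(Add(-5, G), Rational(1, 2)), 30), -16) = Mul(Add(Pow(Add(-5, 11), Rational(1, 2)), 30), -16) = Mul(Add(Pow(6, Rational(1, 2)), 30), -16) = Mul(Add(30, Pow(6, Rational(1, 2))), -16) = Add(-480, Mul(-16, Pow(6, Rational(1, 2))))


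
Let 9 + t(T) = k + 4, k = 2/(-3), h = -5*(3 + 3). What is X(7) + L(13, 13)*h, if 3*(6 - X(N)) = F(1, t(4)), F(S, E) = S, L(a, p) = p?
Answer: -1153/3 ≈ -384.33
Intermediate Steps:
h = -30 (h = -5*6 = -30)
k = -2/3 (k = 2*(-1/3) = -2/3 ≈ -0.66667)
t(T) = -17/3 (t(T) = -9 + (-2/3 + 4) = -9 + 10/3 = -17/3)
X(N) = 17/3 (X(N) = 6 - 1/3*1 = 6 - 1/3 = 17/3)
X(7) + L(13, 13)*h = 17/3 + 13*(-30) = 17/3 - 390 = -1153/3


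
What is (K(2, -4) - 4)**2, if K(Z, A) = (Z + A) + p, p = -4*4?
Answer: 484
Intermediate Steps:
p = -16
K(Z, A) = -16 + A + Z (K(Z, A) = (Z + A) - 16 = (A + Z) - 16 = -16 + A + Z)
(K(2, -4) - 4)**2 = ((-16 - 4 + 2) - 4)**2 = (-18 - 4)**2 = (-22)**2 = 484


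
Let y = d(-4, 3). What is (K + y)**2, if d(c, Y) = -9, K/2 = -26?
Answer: 3721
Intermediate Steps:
K = -52 (K = 2*(-26) = -52)
y = -9
(K + y)**2 = (-52 - 9)**2 = (-61)**2 = 3721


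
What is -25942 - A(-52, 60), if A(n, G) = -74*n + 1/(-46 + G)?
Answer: -417061/14 ≈ -29790.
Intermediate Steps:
A(n, G) = 1/(-46 + G) - 74*n
-25942 - A(-52, 60) = -25942 - (1 + 3404*(-52) - 74*60*(-52))/(-46 + 60) = -25942 - (1 - 177008 + 230880)/14 = -25942 - 53873/14 = -417061/14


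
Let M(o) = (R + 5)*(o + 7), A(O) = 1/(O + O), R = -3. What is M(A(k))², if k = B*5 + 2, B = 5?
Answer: 143641/729 ≈ 197.04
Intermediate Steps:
k = 27 (k = 5*5 + 2 = 25 + 2 = 27)
A(O) = 1/(2*O)
M(o) = 14 + 2*o (M(o) = (-3 + 5)*(o + 7) = 2*(7 + o) = 14 + 2*o)
M(A(k))² = (14 + 2*((½)/27))² = (14 + 2*((½)*(1/27)))² = (14 + 2*(1/54))² = (14 + 1/27)² = (379/27)² = 143641/729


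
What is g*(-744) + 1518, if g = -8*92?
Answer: 549102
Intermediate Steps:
g = -736
g*(-744) + 1518 = -736*(-744) + 1518 = 547584 + 1518 = 549102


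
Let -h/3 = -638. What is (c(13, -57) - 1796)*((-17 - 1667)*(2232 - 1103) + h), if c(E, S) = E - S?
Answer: 3278229772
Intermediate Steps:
h = 1914 (h = -3*(-638) = 1914)
(c(13, -57) - 1796)*((-17 - 1667)*(2232 - 1103) + h) = ((13 - 1*(-57)) - 1796)*((-17 - 1667)*(2232 - 1103) + 1914) = ((13 + 57) - 1796)*(-1684*1129 + 1914) = (70 - 1796)*(-1901236 + 1914) = -1726*(-1899322) = 3278229772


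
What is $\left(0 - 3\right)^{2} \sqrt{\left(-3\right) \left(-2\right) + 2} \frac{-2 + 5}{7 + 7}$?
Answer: $\frac{27 \sqrt{2}}{7} \approx 5.4548$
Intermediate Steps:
$\left(0 - 3\right)^{2} \sqrt{\left(-3\right) \left(-2\right) + 2} \frac{-2 + 5}{7 + 7} = \left(-3\right)^{2} \sqrt{6 + 2} \cdot \frac{3}{14} = 9 \sqrt{8} \cdot 3 \cdot \frac{1}{14} = 9 \cdot 2 \sqrt{2} \cdot \frac{3}{14} = 18 \sqrt{2} \cdot \frac{3}{14} = \frac{27 \sqrt{2}}{7}$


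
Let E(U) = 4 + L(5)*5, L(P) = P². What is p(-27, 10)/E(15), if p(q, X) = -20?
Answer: -20/129 ≈ -0.15504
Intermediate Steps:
E(U) = 129 (E(U) = 4 + 5²*5 = 4 + 25*5 = 4 + 125 = 129)
p(-27, 10)/E(15) = -20/129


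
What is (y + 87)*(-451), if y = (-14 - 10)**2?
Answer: -299013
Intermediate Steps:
y = 576 (y = (-24)**2 = 576)
(y + 87)*(-451) = (576 + 87)*(-451) = 663*(-451) = -299013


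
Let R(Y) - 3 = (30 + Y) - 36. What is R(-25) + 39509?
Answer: 39481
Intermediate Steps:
R(Y) = -3 + Y (R(Y) = 3 + ((30 + Y) - 36) = 3 + (-6 + Y) = -3 + Y)
R(-25) + 39509 = (-3 - 25) + 39509 = -28 + 39509 = 39481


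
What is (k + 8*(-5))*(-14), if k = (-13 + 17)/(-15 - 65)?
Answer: 5607/10 ≈ 560.70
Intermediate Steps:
k = -1/20 (k = 4/(-80) = 4*(-1/80) = -1/20 ≈ -0.050000)
(k + 8*(-5))*(-14) = (-1/20 + 8*(-5))*(-14) = (-1/20 - 40)*(-14) = -801/20*(-14) = 5607/10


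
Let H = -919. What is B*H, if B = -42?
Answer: 38598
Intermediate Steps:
B*H = -42*(-919) = 38598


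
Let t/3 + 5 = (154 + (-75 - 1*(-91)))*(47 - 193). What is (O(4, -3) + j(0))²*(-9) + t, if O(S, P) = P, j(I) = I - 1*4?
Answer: -74916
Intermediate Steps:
j(I) = -4 + I (j(I) = I - 4 = -4 + I)
t = -74475 (t = -15 + 3*((154 + (-75 - 1*(-91)))*(47 - 193)) = -15 + 3*((154 + (-75 + 91))*(-146)) = -15 + 3*((154 + 16)*(-146)) = -15 + 3*(170*(-146)) = -15 + 3*(-24820) = -15 - 74460 = -74475)
(O(4, -3) + j(0))²*(-9) + t = (-3 + (-4 + 0))²*(-9) - 74475 = (-3 - 4)²*(-9) - 74475 = (-7)²*(-9) - 74475 = 49*(-9) - 74475 = -441 - 74475 = -74916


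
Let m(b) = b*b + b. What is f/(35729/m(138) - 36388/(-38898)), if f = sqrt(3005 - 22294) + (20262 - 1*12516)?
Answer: 963268593876/347963543 + 124356906*I*sqrt(19289)/347963543 ≈ 2768.3 + 49.635*I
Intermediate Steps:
m(b) = b + b**2 (m(b) = b**2 + b = b + b**2)
f = 7746 + I*sqrt(19289) (f = sqrt(-19289) + (20262 - 12516) = I*sqrt(19289) + 7746 = 7746 + I*sqrt(19289) ≈ 7746.0 + 138.88*I)
f/(35729/m(138) - 36388/(-38898)) = (7746 + I*sqrt(19289))/(35729/((138*(1 + 138))) - 36388/(-38898)) = (7746 + I*sqrt(19289))/(35729/((138*139)) - 36388*(-1/38898)) = (7746 + I*sqrt(19289))/(35729/19182 + 18194/19449) = (7746 + I*sqrt(19289))/(347963543/124356906) = (7746 + I*sqrt(19289))*(124356906/347963543) = 963268593876/347963543 + 124356906*I*sqrt(19289)/347963543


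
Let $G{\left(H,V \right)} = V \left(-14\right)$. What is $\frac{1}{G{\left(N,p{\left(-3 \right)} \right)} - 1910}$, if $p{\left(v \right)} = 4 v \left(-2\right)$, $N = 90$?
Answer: $- \frac{1}{2246} \approx -0.00044524$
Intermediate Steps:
$p{\left(v \right)} = - 8 v$
$G{\left(H,V \right)} = - 14 V$
$\frac{1}{G{\left(N,p{\left(-3 \right)} \right)} - 1910} = \frac{1}{- 14 \left(\left(-8\right) \left(-3\right)\right) - 1910} = \frac{1}{\left(-14\right) 24 - 1910} = \frac{1}{-336 - 1910} = \frac{1}{-2246} = - \frac{1}{2246}$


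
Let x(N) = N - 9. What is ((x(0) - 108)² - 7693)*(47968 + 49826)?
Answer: 586372824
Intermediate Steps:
x(N) = -9 + N
((x(0) - 108)² - 7693)*(47968 + 49826) = (((-9 + 0) - 108)² - 7693)*(47968 + 49826) = ((-9 - 108)² - 7693)*97794 = ((-117)² - 7693)*97794 = (13689 - 7693)*97794 = 5996*97794 = 586372824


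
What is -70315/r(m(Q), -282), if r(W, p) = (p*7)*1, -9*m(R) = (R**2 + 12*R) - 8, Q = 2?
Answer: 10045/282 ≈ 35.621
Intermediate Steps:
m(R) = 8/9 - 4*R/3 - R**2/9 (m(R) = -((R**2 + 12*R) - 8)/9 = -(-8 + R**2 + 12*R)/9 = 8/9 - 4*R/3 - R**2/9)
r(W, p) = 7*p (r(W, p) = (7*p)*1 = 7*p)
-70315/r(m(Q), -282) = -70315/(7*(-282)) = -70315/(-1974) = -70315*(-1/1974) = 10045/282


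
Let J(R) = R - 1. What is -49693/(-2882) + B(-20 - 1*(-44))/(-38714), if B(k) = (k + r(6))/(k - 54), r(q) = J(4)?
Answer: 9619086979/557868740 ≈ 17.243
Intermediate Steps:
J(R) = -1 + R
r(q) = 3 (r(q) = -1 + 4 = 3)
B(k) = (3 + k)/(-54 + k) (B(k) = (k + 3)/(k - 54) = (3 + k)/(-54 + k))
-49693/(-2882) + B(-20 - 1*(-44))/(-38714) = -49693/(-2882) + ((3 + (-20 - 1*(-44)))/(-54 + (-20 - 1*(-44))))/(-38714) = -49693*(-1/2882) + ((3 + (-20 + 44))/(-54 + (-20 + 44)))*(-1/38714) = 49693/2882 + ((3 + 24)/(-54 + 24))*(-1/38714) = 49693/2882 + (27/(-30))*(-1/38714) = 49693/2882 - 1/30*27*(-1/38714) = 49693/2882 - 9/10*(-1/38714) = 49693/2882 + 9/387140 = 9619086979/557868740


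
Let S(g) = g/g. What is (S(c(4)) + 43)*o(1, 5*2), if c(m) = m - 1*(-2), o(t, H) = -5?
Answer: -220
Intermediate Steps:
c(m) = 2 + m (c(m) = m + 2 = 2 + m)
S(g) = 1
(S(c(4)) + 43)*o(1, 5*2) = (1 + 43)*(-5) = 44*(-5) = -220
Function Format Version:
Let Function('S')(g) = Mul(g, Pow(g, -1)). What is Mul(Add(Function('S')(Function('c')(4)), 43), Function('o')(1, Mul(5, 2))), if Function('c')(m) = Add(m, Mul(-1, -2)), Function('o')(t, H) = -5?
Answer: -220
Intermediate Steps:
Function('c')(m) = Add(2, m) (Function('c')(m) = Add(m, 2) = Add(2, m))
Function('S')(g) = 1
Mul(Add(Function('S')(Function('c')(4)), 43), Function('o')(1, Mul(5, 2))) = Mul(Add(1, 43), -5) = Mul(44, -5) = -220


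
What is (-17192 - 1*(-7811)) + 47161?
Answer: 37780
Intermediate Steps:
(-17192 - 1*(-7811)) + 47161 = (-17192 + 7811) + 47161 = -9381 + 47161 = 37780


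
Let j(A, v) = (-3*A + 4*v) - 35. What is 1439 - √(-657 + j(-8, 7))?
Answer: 1439 - 8*I*√10 ≈ 1439.0 - 25.298*I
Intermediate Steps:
j(A, v) = -35 - 3*A + 4*v
1439 - √(-657 + j(-8, 7)) = 1439 - √(-657 + (-35 - 3*(-8) + 4*7)) = 1439 - √(-657 + (-35 + 24 + 28)) = 1439 - √(-657 + 17) = 1439 - √(-640) = 1439 - 8*I*√10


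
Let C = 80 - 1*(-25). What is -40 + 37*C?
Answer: 3845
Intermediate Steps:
C = 105 (C = 80 + 25 = 105)
-40 + 37*C = -40 + 37*105 = -40 + 3885 = 3845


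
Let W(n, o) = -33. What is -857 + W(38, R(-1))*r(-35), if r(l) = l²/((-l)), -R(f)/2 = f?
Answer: -2012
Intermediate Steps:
R(f) = -2*f
r(l) = -l (r(l) = l²*(-1/l) = -l)
-857 + W(38, R(-1))*r(-35) = -857 - (-33)*(-35) = -857 - 33*35 = -857 - 1155 = -2012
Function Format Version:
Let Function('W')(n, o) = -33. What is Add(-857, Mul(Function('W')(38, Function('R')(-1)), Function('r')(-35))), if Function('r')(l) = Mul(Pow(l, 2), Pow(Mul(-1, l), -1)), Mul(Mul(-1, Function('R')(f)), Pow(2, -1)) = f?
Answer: -2012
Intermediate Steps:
Function('R')(f) = Mul(-2, f)
Function('r')(l) = Mul(-1, l) (Function('r')(l) = Mul(Pow(l, 2), Mul(-1, Pow(l, -1))) = Mul(-1, l))
Add(-857, Mul(Function('W')(38, Function('R')(-1)), Function('r')(-35))) = Add(-857, Mul(-33, Mul(-1, -35))) = Add(-857, Mul(-33, 35)) = Add(-857, -1155) = -2012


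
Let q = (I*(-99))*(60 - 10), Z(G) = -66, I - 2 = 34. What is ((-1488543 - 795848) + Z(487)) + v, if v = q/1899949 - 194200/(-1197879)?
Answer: -5199216109571240147/2275909008171 ≈ -2.2845e+6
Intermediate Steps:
I = 36 (I = 2 + 34 = 36)
q = -178200 (q = (36*(-99))*(60 - 10) = -3564*50 = -178200)
v = 155508058000/2275909008171 (v = -178200/1899949 - 194200/(-1197879) = -178200*1/1899949 - 194200*(-1/1197879) = -178200/1899949 + 194200/1197879 = 155508058000/2275909008171 ≈ 0.068328)
((-1488543 - 795848) + Z(487)) + v = ((-1488543 - 795848) - 66) + 155508058000/2275909008171 = (-2284391 - 66) + 155508058000/2275909008171 = -2284457 + 155508058000/2275909008171 = -5199216109571240147/2275909008171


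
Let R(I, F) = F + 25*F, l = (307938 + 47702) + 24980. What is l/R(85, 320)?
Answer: 19031/416 ≈ 45.748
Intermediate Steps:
l = 380620 (l = 355640 + 24980 = 380620)
R(I, F) = 26*F
l/R(85, 320) = 380620/((26*320)) = 380620/8320 = 380620*(1/8320) = 19031/416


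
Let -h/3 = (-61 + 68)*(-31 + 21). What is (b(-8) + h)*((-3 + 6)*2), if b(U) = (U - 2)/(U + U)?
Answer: 5055/4 ≈ 1263.8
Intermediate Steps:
b(U) = (-2 + U)/(2*U) (b(U) = (-2 + U)/((2*U)) = (-2 + U)*(1/(2*U)) = (-2 + U)/(2*U))
h = 210 (h = -3*(-61 + 68)*(-31 + 21) = -21*(-10) = -3*(-70) = 210)
(b(-8) + h)*((-3 + 6)*2) = ((½)*(-2 - 8)/(-8) + 210)*((-3 + 6)*2) = ((½)*(-⅛)*(-10) + 210)*(3*2) = (5/8 + 210)*6 = (1685/8)*6 = 5055/4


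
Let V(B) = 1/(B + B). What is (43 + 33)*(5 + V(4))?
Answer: 779/2 ≈ 389.50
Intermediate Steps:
V(B) = 1/(2*B)
(43 + 33)*(5 + V(4)) = (43 + 33)*(5 + (½)/4) = 76*(5 + (½)*(¼)) = 76*(5 + ⅛) = 76*(41/8) = 779/2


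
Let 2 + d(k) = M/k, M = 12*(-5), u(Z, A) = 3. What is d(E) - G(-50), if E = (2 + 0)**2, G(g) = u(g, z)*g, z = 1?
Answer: 133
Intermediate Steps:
G(g) = 3*g
M = -60
E = 4 (E = 2**2 = 4)
d(k) = -2 - 60/k
d(E) - G(-50) = (-2 - 60/4) - 3*(-50) = (-2 - 60*1/4) - 1*(-150) = (-2 - 15) + 150 = -17 + 150 = 133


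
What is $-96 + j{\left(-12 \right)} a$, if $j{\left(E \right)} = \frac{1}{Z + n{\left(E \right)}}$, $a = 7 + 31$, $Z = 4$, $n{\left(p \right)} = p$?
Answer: $- \frac{403}{4} \approx -100.75$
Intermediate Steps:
$a = 38$
$j{\left(E \right)} = \frac{1}{4 + E}$
$-96 + j{\left(-12 \right)} a = -96 + \frac{1}{4 - 12} \cdot 38 = -96 + \frac{1}{-8} \cdot 38 = -96 - \frac{19}{4} = - \frac{403}{4}$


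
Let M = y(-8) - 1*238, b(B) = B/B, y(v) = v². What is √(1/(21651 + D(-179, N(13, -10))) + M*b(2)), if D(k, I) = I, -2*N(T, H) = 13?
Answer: 2*I*√81516260519/43289 ≈ 13.191*I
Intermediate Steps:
N(T, H) = -13/2 (N(T, H) = -½*13 = -13/2)
b(B) = 1
M = -174 (M = (-8)² - 1*238 = 64 - 238 = -174)
√(1/(21651 + D(-179, N(13, -10))) + M*b(2)) = √(1/(21651 - 13/2) - 174*1) = √(1/(43289/2) - 174) = √(2/43289 - 174) = √(-7532284/43289) = 2*I*√81516260519/43289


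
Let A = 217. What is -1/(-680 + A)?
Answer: 1/463 ≈ 0.0021598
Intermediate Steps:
-1/(-680 + A) = -1/(-680 + 217) = -1/(-463) = -1*(-1/463) = 1/463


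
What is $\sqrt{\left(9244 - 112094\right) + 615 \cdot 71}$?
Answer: $i \sqrt{59185} \approx 243.28 i$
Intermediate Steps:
$\sqrt{\left(9244 - 112094\right) + 615 \cdot 71} = \sqrt{\left(9244 - 112094\right) + 43665} = \sqrt{-102850 + 43665} = \sqrt{-59185} = i \sqrt{59185}$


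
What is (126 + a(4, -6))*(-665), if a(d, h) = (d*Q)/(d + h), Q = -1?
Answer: -85120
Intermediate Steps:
a(d, h) = -d/(d + h) (a(d, h) = (d*(-1))/(d + h) = (-d)/(d + h) = -d/(d + h))
(126 + a(4, -6))*(-665) = (126 - 1*4/(4 - 6))*(-665) = (126 - 1*4/(-2))*(-665) = (126 - 1*4*(-½))*(-665) = (126 + 2)*(-665) = 128*(-665) = -85120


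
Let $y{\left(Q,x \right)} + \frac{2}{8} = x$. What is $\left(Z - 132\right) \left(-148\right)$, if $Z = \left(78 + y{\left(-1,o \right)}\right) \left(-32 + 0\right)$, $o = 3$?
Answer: $401968$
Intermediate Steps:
$y{\left(Q,x \right)} = - \frac{1}{4} + x$
$Z = -2584$ ($Z = \left(78 + \left(- \frac{1}{4} + 3\right)\right) \left(-32 + 0\right) = \left(78 + \frac{11}{4}\right) \left(-32\right) = \frac{323}{4} \left(-32\right) = -2584$)
$\left(Z - 132\right) \left(-148\right) = \left(-2584 - 132\right) \left(-148\right) = \left(-2716\right) \left(-148\right) = 401968$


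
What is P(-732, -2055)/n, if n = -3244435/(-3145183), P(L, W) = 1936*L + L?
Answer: -4459504652772/3244435 ≈ -1.3745e+6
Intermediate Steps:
P(L, W) = 1937*L
n = 3244435/3145183 (n = -3244435*(-1/3145183) = 3244435/3145183 ≈ 1.0316)
P(-732, -2055)/n = (1937*(-732))/(3244435/3145183) = -1417884*3145183/3244435 = -4459504652772/3244435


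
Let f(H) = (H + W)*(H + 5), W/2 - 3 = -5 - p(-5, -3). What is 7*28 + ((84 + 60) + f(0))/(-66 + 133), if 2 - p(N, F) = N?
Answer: 13186/67 ≈ 196.81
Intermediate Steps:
p(N, F) = 2 - N
W = -18 (W = 6 + 2*(-5 - (2 - 1*(-5))) = 6 + 2*(-5 - (2 + 5)) = 6 + 2*(-5 - 1*7) = 6 + 2*(-5 - 7) = 6 + 2*(-12) = 6 - 24 = -18)
f(H) = (-18 + H)*(5 + H) (f(H) = (H - 18)*(H + 5) = (-18 + H)*(5 + H))
7*28 + ((84 + 60) + f(0))/(-66 + 133) = 7*28 + ((84 + 60) + (-90 + 0² - 13*0))/(-66 + 133) = 196 + (144 + (-90 + 0 + 0))/67 = 196 + (144 - 90)*(1/67) = 196 + 54*(1/67) = 196 + 54/67 = 13186/67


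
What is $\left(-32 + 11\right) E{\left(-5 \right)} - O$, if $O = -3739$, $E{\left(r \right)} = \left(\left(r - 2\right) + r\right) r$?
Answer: $2479$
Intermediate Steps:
$E{\left(r \right)} = r \left(-2 + 2 r\right)$ ($E{\left(r \right)} = \left(\left(-2 + r\right) + r\right) r = \left(-2 + 2 r\right) r = r \left(-2 + 2 r\right)$)
$\left(-32 + 11\right) E{\left(-5 \right)} - O = \left(-32 + 11\right) 2 \left(-5\right) \left(-1 - 5\right) - -3739 = - 21 \cdot 2 \left(-5\right) \left(-6\right) + 3739 = \left(-21\right) 60 + 3739 = -1260 + 3739 = 2479$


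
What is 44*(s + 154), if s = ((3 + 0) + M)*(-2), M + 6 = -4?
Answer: 7392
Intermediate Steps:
M = -10 (M = -6 - 4 = -10)
s = 14 (s = ((3 + 0) - 10)*(-2) = (3 - 10)*(-2) = -7*(-2) = 14)
44*(s + 154) = 44*(14 + 154) = 44*168 = 7392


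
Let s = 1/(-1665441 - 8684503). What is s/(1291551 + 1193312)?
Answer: -1/25718192897672 ≈ -3.8883e-14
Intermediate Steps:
s = -1/10349944 (s = 1/(-10349944) = -1/10349944 ≈ -9.6619e-8)
s/(1291551 + 1193312) = -1/(10349944*(1291551 + 1193312)) = -1/10349944/2484863 = -1/10349944*1/2484863 = -1/25718192897672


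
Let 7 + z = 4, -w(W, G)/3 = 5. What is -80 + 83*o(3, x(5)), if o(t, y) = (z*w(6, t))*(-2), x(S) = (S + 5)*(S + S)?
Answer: -7550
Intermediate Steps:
x(S) = 2*S*(5 + S) (x(S) = (5 + S)*(2*S) = 2*S*(5 + S))
w(W, G) = -15 (w(W, G) = -3*5 = -15)
z = -3 (z = -7 + 4 = -3)
o(t, y) = -90 (o(t, y) = -3*(-15)*(-2) = 45*(-2) = -90)
-80 + 83*o(3, x(5)) = -80 + 83*(-90) = -80 - 7470 = -7550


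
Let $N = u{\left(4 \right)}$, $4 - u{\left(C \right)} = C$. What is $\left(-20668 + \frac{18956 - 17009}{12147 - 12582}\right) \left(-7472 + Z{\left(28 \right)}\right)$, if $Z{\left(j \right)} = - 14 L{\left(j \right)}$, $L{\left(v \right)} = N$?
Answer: $\frac{22397387248}{145} \approx 1.5446 \cdot 10^{8}$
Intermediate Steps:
$u{\left(C \right)} = 4 - C$
$N = 0$ ($N = 4 - 4 = 0$)
$L{\left(v \right)} = 0$
$Z{\left(j \right)} = 0$ ($Z{\left(j \right)} = \left(-14\right) 0 = 0$)
$\left(-20668 + \frac{18956 - 17009}{12147 - 12582}\right) \left(-7472 + Z{\left(28 \right)}\right) = \left(-20668 + \frac{18956 - 17009}{12147 - 12582}\right) \left(-7472 + 0\right) = \left(-20668 + \frac{1947}{-435}\right) \left(-7472\right) = \left(-20668 + 1947 \left(- \frac{1}{435}\right)\right) \left(-7472\right) = \left(-20668 - \frac{649}{145}\right) \left(-7472\right) = \left(- \frac{2997509}{145}\right) \left(-7472\right) = \frac{22397387248}{145}$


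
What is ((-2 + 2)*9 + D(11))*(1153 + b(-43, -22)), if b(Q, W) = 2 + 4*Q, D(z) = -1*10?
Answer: -9830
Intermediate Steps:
D(z) = -10
((-2 + 2)*9 + D(11))*(1153 + b(-43, -22)) = ((-2 + 2)*9 - 10)*(1153 + (2 + 4*(-43))) = (0*9 - 10)*(1153 + (2 - 172)) = (0 - 10)*(1153 - 170) = -10*983 = -9830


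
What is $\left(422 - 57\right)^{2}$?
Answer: $133225$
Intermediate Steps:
$\left(422 - 57\right)^{2} = 365^{2} = 133225$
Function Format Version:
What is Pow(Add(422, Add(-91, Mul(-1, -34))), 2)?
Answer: 133225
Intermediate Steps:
Pow(Add(422, Add(-91, Mul(-1, -34))), 2) = Pow(Add(422, Add(-91, 34)), 2) = Pow(Add(422, -57), 2) = Pow(365, 2) = 133225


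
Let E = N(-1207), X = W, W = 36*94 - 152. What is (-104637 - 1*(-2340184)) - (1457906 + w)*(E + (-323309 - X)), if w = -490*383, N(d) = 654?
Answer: 413955634879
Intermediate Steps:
W = 3232 (W = 3384 - 152 = 3232)
X = 3232
E = 654
w = -187670
(-104637 - 1*(-2340184)) - (1457906 + w)*(E + (-323309 - X)) = (-104637 - 1*(-2340184)) - (1457906 - 187670)*(654 + (-323309 - 1*3232)) = (-104637 + 2340184) - 1270236*(654 + (-323309 - 3232)) = 2235547 - 1270236*(654 - 326541) = 2235547 - 1270236*(-325887) = 2235547 - 1*(-413953399332) = 2235547 + 413953399332 = 413955634879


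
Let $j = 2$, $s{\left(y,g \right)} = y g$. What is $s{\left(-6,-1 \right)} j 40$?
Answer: $480$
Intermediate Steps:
$s{\left(y,g \right)} = g y$
$s{\left(-6,-1 \right)} j 40 = \left(-1\right) \left(-6\right) 2 \cdot 40 = 6 \cdot 2 \cdot 40 = 12 \cdot 40 = 480$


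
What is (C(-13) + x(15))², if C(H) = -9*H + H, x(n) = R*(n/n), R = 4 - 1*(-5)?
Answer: 12769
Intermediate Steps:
R = 9 (R = 4 + 5 = 9)
x(n) = 9 (x(n) = 9*(n/n) = 9*1 = 9)
C(H) = -8*H
(C(-13) + x(15))² = (-8*(-13) + 9)² = (104 + 9)² = 113² = 12769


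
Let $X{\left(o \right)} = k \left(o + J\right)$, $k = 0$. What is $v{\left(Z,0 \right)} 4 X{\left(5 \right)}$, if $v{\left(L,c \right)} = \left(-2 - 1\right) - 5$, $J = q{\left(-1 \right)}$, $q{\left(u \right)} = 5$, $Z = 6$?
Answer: $0$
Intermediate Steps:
$J = 5$
$v{\left(L,c \right)} = -8$ ($v{\left(L,c \right)} = -3 - 5 = -8$)
$X{\left(o \right)} = 0$ ($X{\left(o \right)} = 0 \left(o + 5\right) = 0 \left(5 + o\right) = 0$)
$v{\left(Z,0 \right)} 4 X{\left(5 \right)} = \left(-8\right) 4 \cdot 0 = \left(-32\right) 0 = 0$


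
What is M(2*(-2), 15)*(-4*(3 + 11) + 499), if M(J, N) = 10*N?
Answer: 66450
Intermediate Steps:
M(2*(-2), 15)*(-4*(3 + 11) + 499) = (10*15)*(-4*(3 + 11) + 499) = 150*(-4*14 + 499) = 150*(-56 + 499) = 150*443 = 66450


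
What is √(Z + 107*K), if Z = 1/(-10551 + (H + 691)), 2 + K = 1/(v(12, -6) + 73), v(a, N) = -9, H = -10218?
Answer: I*√1369520410117/80312 ≈ 14.571*I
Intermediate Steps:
K = -127/64 (K = -2 + 1/(-9 + 73) = -2 + 1/64 = -127/64 ≈ -1.9844)
Z = -1/20078 (Z = 1/(-10551 + (-10218 + 691)) = 1/(-10551 - 9527) = 1/(-20078) = -1/20078 ≈ -4.9806e-5)
√(Z + 107*K) = √(-1/20078 + 107*(-127/64)) = √(-1/20078 - 13589/64) = √(-136420003/642496) = I*√1369520410117/80312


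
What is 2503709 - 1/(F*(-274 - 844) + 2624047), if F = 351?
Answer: 5587349611960/2231629 ≈ 2.5037e+6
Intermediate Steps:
2503709 - 1/(F*(-274 - 844) + 2624047) = 2503709 - 1/(351*(-274 - 844) + 2624047) = 2503709 - 1/(351*(-1118) + 2624047) = 2503709 - 1/(-392418 + 2624047) = 2503709 - 1/2231629 = 5587349611960/2231629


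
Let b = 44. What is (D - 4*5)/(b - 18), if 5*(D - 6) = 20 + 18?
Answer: -16/65 ≈ -0.24615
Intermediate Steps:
D = 68/5 (D = 6 + (20 + 18)/5 = 6 + (⅕)*38 = 6 + 38/5 = 68/5 ≈ 13.600)
(D - 4*5)/(b - 18) = (68/5 - 4*5)/(44 - 18) = (68/5 - 20)/26 = (1/26)*(-32/5) = -16/65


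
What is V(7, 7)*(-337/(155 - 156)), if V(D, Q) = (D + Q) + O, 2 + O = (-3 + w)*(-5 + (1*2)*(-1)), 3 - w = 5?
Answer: 15839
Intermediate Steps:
w = -2 (w = 3 - 1*5 = 3 - 5 = -2)
O = 33 (O = -2 + (-3 - 2)*(-5 + (1*2)*(-1)) = -2 - 5*(-5 + 2*(-1)) = -2 - 5*(-5 - 2) = -2 - 5*(-7) = -2 + 35 = 33)
V(D, Q) = 33 + D + Q (V(D, Q) = (D + Q) + 33 = 33 + D + Q)
V(7, 7)*(-337/(155 - 156)) = (33 + 7 + 7)*(-337/(155 - 156)) = 47*(-337/(-1)) = 47*(-337*(-1)) = 47*337 = 15839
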